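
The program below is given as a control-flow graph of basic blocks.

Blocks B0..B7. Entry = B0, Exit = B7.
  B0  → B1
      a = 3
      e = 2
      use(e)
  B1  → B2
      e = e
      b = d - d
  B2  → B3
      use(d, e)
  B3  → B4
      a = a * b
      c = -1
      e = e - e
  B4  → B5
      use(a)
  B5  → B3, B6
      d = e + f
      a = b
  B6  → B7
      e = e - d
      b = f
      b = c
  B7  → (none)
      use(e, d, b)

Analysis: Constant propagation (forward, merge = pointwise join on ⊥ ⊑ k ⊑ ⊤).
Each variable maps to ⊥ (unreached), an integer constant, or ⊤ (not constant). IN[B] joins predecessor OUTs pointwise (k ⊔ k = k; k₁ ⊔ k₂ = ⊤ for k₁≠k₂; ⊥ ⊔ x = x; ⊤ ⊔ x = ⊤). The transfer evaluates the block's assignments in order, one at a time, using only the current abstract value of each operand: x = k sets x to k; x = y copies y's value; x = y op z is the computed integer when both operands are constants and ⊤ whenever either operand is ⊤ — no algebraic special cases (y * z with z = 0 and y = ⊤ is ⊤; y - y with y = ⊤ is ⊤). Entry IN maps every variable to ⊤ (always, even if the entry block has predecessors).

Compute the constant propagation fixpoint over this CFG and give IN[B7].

Answer: {a: ⊤, b: -1, c: -1, d: ⊤, e: ⊤, f: ⊤}

Trace:
Per-block solution:
  B0:   IN=(all ⊤)   OUT={a:3, e:2; rest ⊤}
  B1:   IN={a:3, e:2; rest ⊤}   OUT={a:3, e:2; rest ⊤}
  B2:   IN={a:3, e:2; rest ⊤}   OUT={a:3, e:2; rest ⊤}
  B3:   IN=(all ⊤)   OUT={c:-1; rest ⊤}
  B4:   IN={c:-1; rest ⊤}   OUT={c:-1; rest ⊤}
  B5:   IN={c:-1; rest ⊤}   OUT={c:-1; rest ⊤}
  B6:   IN={c:-1; rest ⊤}   OUT={b:-1, c:-1; rest ⊤}
  B7:   IN={b:-1, c:-1; rest ⊤}   OUT={b:-1, c:-1; rest ⊤}

Merge at B7: IN[B7] = OUT[B6] = {a: ⊤, b: -1, c: -1, d: ⊤, e: ⊤, f: ⊤}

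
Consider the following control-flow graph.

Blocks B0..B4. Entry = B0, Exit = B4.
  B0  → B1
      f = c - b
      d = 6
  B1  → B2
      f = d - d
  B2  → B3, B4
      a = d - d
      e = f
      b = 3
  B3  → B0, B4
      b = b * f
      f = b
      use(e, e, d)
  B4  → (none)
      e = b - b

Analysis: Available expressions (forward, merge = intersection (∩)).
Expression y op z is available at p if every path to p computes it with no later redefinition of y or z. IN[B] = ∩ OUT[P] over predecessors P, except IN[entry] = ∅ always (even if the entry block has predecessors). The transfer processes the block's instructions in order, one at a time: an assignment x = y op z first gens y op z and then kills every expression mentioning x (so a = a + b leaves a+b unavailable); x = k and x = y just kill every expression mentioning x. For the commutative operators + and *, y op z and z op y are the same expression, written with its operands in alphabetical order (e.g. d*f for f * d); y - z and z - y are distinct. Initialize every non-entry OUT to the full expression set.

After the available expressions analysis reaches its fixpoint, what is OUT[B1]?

Answer: {c-b, d-d}

Trace:
Fixpoint table:
  B0: | IN={} | OUT={c-b}
  B1: | IN={c-b} | OUT={c-b, d-d}
  B2: | IN={c-b, d-d} | OUT={d-d}
  B3: | IN={d-d} | OUT={d-d}
  B4: | IN={d-d} | OUT={b-b, d-d}

Merge at B1: IN[B1] = OUT[B0] = {c-b}
Applying B1's transfer function to that IN value gives OUT[B1] (row B1 above).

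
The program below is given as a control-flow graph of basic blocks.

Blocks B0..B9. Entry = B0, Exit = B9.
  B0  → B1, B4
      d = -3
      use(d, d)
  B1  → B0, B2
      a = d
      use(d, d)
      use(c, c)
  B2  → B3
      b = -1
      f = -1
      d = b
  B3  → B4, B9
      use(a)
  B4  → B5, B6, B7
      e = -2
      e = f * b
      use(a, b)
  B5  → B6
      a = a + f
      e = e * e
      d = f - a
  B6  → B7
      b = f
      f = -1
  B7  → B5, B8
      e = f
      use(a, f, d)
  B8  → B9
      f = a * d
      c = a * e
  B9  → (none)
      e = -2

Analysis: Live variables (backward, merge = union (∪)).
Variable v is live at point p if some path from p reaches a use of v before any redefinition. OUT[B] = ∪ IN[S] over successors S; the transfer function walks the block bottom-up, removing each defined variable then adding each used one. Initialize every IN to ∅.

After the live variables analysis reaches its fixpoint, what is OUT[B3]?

Answer: {a, b, d, f}

Derivation:
Fixpoint table:
  B0:   IN={a, b, c, f}   OUT={a, b, c, d, f}
  B1:   IN={b, c, d, f}   OUT={a, b, c, f}
  B2:   IN={a}   OUT={a, b, d, f}
  B3:   IN={a, b, d, f}   OUT={a, b, d, f}
  B4:   IN={a, b, d, f}   OUT={a, d, e, f}
  B5:   IN={a, e, f}   OUT={a, d, f}
  B6:   IN={a, d, f}   OUT={a, d, f}
  B7:   IN={a, d, f}   OUT={a, d, e, f}
  B8:   IN={a, d, e}   OUT={}
  B9:   IN={}   OUT={}

Merge at B3: OUT[B3] = IN[B4] ⊔ IN[B9] = {a, b, d, f}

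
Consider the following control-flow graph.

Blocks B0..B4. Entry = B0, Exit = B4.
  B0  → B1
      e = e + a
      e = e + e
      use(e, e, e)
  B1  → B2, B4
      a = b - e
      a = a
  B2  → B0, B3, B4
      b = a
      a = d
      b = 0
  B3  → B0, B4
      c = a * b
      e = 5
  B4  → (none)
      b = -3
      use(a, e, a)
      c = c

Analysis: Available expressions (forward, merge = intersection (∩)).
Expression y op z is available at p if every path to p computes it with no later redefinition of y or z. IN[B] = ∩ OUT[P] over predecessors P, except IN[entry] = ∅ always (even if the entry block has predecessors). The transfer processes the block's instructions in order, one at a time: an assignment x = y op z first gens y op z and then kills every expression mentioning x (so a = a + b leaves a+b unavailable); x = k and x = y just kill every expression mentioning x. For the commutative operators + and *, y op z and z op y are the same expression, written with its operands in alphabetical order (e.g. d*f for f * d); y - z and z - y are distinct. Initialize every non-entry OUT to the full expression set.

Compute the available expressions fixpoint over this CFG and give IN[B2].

Answer: {b-e}

Working:
Fixpoint table:
  B0:   IN={}   OUT={}
  B1:   IN={}   OUT={b-e}
  B2:   IN={b-e}   OUT={}
  B3:   IN={}   OUT={a*b}
  B4:   IN={}   OUT={}

Merge at B2: IN[B2] = OUT[B1] = {b-e}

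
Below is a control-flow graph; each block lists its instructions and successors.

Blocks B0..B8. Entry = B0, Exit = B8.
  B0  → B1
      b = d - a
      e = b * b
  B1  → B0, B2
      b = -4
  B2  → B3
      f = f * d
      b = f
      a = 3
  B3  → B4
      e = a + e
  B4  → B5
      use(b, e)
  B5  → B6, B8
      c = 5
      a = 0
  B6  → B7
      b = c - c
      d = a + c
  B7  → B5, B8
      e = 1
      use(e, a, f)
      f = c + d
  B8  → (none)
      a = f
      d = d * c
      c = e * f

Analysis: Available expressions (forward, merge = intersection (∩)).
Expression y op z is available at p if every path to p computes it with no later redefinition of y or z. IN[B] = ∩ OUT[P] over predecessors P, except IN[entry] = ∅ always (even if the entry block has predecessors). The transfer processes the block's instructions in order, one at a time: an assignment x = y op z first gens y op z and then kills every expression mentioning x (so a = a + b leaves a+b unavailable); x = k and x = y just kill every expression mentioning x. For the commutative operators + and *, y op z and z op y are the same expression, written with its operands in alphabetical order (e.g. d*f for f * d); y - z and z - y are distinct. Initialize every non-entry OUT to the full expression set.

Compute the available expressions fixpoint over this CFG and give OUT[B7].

Fixpoint table:
  B0: | IN={} | OUT={b*b, d-a}
  B1: | IN={b*b, d-a} | OUT={d-a}
  B2: | IN={d-a} | OUT={}
  B3: | IN={} | OUT={}
  B4: | IN={} | OUT={}
  B5: | IN={} | OUT={}
  B6: | IN={} | OUT={a+c, c-c}
  B7: | IN={a+c, c-c} | OUT={a+c, c+d, c-c}
  B8: | IN={} | OUT={e*f}

Merge at B7: IN[B7] = OUT[B6] = {a+c, c-c}
Applying B7's transfer function to that IN value gives OUT[B7] (row B7 above).

Answer: {a+c, c+d, c-c}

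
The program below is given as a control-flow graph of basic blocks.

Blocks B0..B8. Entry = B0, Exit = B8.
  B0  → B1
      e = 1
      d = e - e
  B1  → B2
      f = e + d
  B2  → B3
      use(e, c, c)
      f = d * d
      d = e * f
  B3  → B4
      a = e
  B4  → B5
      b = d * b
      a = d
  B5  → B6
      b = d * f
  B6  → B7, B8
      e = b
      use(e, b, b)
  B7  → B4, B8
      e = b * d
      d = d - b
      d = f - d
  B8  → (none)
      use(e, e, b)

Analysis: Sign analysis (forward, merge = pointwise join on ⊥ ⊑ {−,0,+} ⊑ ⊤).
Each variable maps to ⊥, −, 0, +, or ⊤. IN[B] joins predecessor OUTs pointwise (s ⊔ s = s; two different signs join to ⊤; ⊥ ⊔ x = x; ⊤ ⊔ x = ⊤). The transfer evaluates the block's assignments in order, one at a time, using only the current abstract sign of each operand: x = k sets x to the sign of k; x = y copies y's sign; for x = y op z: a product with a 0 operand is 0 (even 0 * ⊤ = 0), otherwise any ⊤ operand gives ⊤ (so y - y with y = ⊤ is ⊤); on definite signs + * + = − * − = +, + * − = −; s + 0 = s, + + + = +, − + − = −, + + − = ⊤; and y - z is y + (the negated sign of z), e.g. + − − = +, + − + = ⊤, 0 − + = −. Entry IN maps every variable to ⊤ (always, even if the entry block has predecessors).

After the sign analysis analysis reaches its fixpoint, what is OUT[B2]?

Per-block solution:
  B0:   IN=(all ⊤)   OUT={e:+; rest ⊤}
  B1:   IN={e:+; rest ⊤}   OUT={e:+; rest ⊤}
  B2:   IN={e:+; rest ⊤}   OUT={e:+; rest ⊤}
  B3:   IN={e:+; rest ⊤}   OUT={a:+, e:+; rest ⊤}
  B4:   IN=(all ⊤)   OUT=(all ⊤)
  B5:   IN=(all ⊤)   OUT=(all ⊤)
  B6:   IN=(all ⊤)   OUT=(all ⊤)
  B7:   IN=(all ⊤)   OUT=(all ⊤)
  B8:   IN=(all ⊤)   OUT=(all ⊤)

Merge at B2: IN[B2] = OUT[B1] = {a: ⊤, b: ⊤, c: ⊤, d: ⊤, e: +, f: ⊤}
Applying B2's transfer function to that IN value gives OUT[B2] (row B2 above).

Answer: {a: ⊤, b: ⊤, c: ⊤, d: ⊤, e: +, f: ⊤}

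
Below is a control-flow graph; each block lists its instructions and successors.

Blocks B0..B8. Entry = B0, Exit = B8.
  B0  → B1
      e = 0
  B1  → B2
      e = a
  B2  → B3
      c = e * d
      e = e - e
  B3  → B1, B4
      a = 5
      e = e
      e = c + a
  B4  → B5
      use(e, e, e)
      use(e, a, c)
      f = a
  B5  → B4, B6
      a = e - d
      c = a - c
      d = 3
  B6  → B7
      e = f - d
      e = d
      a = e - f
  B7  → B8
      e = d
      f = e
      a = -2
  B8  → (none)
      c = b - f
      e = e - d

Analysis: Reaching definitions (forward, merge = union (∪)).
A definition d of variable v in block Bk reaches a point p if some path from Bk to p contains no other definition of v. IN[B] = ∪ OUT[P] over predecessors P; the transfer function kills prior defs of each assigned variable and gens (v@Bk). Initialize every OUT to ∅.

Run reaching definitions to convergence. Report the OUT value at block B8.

Fixpoint table:
  B0: | IN={} | OUT={e@B0}
  B1: | IN={a@B3, c@B2, e@B0, e@B3} | OUT={a@B3, c@B2, e@B1}
  B2: | IN={a@B3, c@B2, e@B1} | OUT={a@B3, c@B2, e@B2}
  B3: | IN={a@B3, c@B2, e@B2} | OUT={a@B3, c@B2, e@B3}
  B4: | IN={a@B3, a@B5, c@B2, c@B5, d@B5, e@B3, f@B4} | OUT={a@B3, a@B5, c@B2, c@B5, d@B5, e@B3, f@B4}
  B5: | IN={a@B3, a@B5, c@B2, c@B5, d@B5, e@B3, f@B4} | OUT={a@B5, c@B5, d@B5, e@B3, f@B4}
  B6: | IN={a@B5, c@B5, d@B5, e@B3, f@B4} | OUT={a@B6, c@B5, d@B5, e@B6, f@B4}
  B7: | IN={a@B6, c@B5, d@B5, e@B6, f@B4} | OUT={a@B7, c@B5, d@B5, e@B7, f@B7}
  B8: | IN={a@B7, c@B5, d@B5, e@B7, f@B7} | OUT={a@B7, c@B8, d@B5, e@B8, f@B7}

Merge at B8: IN[B8] = OUT[B7] = {a@B7, c@B5, d@B5, e@B7, f@B7}
Applying B8's transfer function to that IN value gives OUT[B8] (row B8 above).

Answer: {a@B7, c@B8, d@B5, e@B8, f@B7}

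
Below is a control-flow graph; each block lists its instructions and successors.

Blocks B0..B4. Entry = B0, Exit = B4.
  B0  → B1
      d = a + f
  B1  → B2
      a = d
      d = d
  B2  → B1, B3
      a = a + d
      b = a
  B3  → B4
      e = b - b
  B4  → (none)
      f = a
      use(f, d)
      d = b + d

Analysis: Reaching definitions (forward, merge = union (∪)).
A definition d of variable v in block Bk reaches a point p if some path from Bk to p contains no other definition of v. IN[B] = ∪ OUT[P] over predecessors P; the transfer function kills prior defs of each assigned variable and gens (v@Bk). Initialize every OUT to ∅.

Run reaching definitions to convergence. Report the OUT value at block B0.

Converged values:
  B0:  IN={}  OUT={d@B0}
  B1:  IN={a@B2, b@B2, d@B0, d@B1}  OUT={a@B1, b@B2, d@B1}
  B2:  IN={a@B1, b@B2, d@B1}  OUT={a@B2, b@B2, d@B1}
  B3:  IN={a@B2, b@B2, d@B1}  OUT={a@B2, b@B2, d@B1, e@B3}
  B4:  IN={a@B2, b@B2, d@B1, e@B3}  OUT={a@B2, b@B2, d@B4, e@B3, f@B4}

B0 is the boundary node: IN[B0] = {}
Applying B0's transfer function to that IN value gives OUT[B0] (row B0 above).

Answer: {d@B0}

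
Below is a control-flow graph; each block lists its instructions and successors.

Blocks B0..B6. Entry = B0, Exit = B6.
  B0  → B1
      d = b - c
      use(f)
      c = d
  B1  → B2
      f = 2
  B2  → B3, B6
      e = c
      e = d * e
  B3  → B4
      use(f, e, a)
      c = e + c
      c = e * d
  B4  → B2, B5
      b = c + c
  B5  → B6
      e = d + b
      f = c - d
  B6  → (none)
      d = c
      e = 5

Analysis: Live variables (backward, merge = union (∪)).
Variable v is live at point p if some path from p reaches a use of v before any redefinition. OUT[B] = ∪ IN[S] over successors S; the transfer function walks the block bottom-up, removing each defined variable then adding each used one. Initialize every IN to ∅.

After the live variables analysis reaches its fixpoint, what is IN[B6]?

Converged values:
  B0: | IN={a, b, c, f} | OUT={a, c, d}
  B1: | IN={a, c, d} | OUT={a, c, d, f}
  B2: | IN={a, c, d, f} | OUT={a, c, d, e, f}
  B3: | IN={a, c, d, e, f} | OUT={a, c, d, f}
  B4: | IN={a, c, d, f} | OUT={a, b, c, d, f}
  B5: | IN={b, c, d} | OUT={c}
  B6: | IN={c} | OUT={}

B6 is the boundary node: OUT[B6] = {}
Applying B6's transfer function to that OUT value gives IN[B6] (row B6 above).

Answer: {c}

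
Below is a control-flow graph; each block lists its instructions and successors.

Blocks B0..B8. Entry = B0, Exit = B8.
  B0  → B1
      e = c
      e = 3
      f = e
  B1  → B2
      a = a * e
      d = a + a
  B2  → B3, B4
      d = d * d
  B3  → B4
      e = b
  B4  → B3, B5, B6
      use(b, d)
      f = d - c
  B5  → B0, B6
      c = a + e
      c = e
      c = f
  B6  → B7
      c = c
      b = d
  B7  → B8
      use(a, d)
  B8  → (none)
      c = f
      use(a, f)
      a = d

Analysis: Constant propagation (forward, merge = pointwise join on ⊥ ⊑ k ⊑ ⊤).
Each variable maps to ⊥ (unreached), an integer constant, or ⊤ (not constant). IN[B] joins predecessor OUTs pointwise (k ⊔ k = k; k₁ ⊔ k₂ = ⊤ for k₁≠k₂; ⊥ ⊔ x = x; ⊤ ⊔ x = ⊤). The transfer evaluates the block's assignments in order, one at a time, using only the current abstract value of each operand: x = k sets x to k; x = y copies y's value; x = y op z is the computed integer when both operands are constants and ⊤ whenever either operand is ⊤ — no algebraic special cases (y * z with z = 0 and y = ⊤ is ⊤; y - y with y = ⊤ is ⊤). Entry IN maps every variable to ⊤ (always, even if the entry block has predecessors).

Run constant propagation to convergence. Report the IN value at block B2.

Answer: {a: ⊤, b: ⊤, c: ⊤, d: ⊤, e: 3, f: 3}

Derivation:
Fixpoint table:
  B0:  IN=(all ⊤)  OUT={e:3, f:3; rest ⊤}
  B1:  IN={e:3, f:3; rest ⊤}  OUT={e:3, f:3; rest ⊤}
  B2:  IN={e:3, f:3; rest ⊤}  OUT={e:3, f:3; rest ⊤}
  B3:  IN=(all ⊤)  OUT=(all ⊤)
  B4:  IN=(all ⊤)  OUT=(all ⊤)
  B5:  IN=(all ⊤)  OUT=(all ⊤)
  B6:  IN=(all ⊤)  OUT=(all ⊤)
  B7:  IN=(all ⊤)  OUT=(all ⊤)
  B8:  IN=(all ⊤)  OUT=(all ⊤)

Merge at B2: IN[B2] = OUT[B1] = {a: ⊤, b: ⊤, c: ⊤, d: ⊤, e: 3, f: 3}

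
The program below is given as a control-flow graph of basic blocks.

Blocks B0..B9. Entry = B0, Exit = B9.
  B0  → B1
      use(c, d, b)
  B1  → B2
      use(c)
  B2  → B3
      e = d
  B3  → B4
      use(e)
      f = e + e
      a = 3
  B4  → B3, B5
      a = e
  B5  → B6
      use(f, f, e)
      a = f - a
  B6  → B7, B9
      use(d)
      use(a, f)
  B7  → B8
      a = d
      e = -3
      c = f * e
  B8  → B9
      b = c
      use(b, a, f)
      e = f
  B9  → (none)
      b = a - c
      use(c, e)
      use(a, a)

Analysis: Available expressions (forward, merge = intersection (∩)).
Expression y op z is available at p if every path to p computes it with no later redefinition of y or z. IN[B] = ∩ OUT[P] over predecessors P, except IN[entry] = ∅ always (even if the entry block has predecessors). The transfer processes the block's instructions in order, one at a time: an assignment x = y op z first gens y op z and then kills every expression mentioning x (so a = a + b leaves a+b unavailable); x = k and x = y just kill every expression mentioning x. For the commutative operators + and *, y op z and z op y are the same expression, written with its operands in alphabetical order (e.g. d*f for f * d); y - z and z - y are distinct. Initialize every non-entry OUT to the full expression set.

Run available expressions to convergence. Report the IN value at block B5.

Per-block solution:
  B0: | IN={} | OUT={}
  B1: | IN={} | OUT={}
  B2: | IN={} | OUT={}
  B3: | IN={} | OUT={e+e}
  B4: | IN={e+e} | OUT={e+e}
  B5: | IN={e+e} | OUT={e+e}
  B6: | IN={e+e} | OUT={e+e}
  B7: | IN={e+e} | OUT={e*f}
  B8: | IN={e*f} | OUT={}
  B9: | IN={} | OUT={a-c}

Merge at B5: IN[B5] = OUT[B4] = {e+e}

Answer: {e+e}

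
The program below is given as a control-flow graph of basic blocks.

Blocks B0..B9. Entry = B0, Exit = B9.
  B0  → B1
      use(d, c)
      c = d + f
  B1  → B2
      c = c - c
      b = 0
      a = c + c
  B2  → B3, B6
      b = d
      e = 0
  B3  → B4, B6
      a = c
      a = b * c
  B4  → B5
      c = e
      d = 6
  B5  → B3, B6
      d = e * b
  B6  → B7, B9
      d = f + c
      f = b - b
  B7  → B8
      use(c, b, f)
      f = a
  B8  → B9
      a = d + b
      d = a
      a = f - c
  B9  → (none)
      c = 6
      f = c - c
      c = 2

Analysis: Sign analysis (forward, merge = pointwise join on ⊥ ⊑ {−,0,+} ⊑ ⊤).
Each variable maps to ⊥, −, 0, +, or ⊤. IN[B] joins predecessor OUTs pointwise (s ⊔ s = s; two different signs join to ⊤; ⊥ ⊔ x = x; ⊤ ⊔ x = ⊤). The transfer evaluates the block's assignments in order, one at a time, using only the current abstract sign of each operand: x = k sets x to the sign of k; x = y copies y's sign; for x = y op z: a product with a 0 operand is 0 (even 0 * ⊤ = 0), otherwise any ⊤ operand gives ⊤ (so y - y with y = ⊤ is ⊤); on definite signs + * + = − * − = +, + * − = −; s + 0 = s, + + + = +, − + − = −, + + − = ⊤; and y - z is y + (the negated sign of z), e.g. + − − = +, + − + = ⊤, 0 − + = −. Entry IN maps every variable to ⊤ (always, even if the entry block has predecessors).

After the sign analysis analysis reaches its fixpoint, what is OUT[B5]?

Fixpoint table:
  B0:   IN=(all ⊤)   OUT=(all ⊤)
  B1:   IN=(all ⊤)   OUT={b:0; rest ⊤}
  B2:   IN={b:0; rest ⊤}   OUT={e:0; rest ⊤}
  B3:   IN={e:0; rest ⊤}   OUT={e:0; rest ⊤}
  B4:   IN={e:0; rest ⊤}   OUT={c:0, d:+, e:0; rest ⊤}
  B5:   IN={c:0, d:+, e:0; rest ⊤}   OUT={c:0, d:0, e:0; rest ⊤}
  B6:   IN={e:0; rest ⊤}   OUT={e:0; rest ⊤}
  B7:   IN={e:0; rest ⊤}   OUT={e:0; rest ⊤}
  B8:   IN={e:0; rest ⊤}   OUT={e:0; rest ⊤}
  B9:   IN={e:0; rest ⊤}   OUT={c:+, e:0; rest ⊤}

Merge at B5: IN[B5] = OUT[B4] = {a: ⊤, b: ⊤, c: 0, d: +, e: 0, f: ⊤}
Applying B5's transfer function to that IN value gives OUT[B5] (row B5 above).

Answer: {a: ⊤, b: ⊤, c: 0, d: 0, e: 0, f: ⊤}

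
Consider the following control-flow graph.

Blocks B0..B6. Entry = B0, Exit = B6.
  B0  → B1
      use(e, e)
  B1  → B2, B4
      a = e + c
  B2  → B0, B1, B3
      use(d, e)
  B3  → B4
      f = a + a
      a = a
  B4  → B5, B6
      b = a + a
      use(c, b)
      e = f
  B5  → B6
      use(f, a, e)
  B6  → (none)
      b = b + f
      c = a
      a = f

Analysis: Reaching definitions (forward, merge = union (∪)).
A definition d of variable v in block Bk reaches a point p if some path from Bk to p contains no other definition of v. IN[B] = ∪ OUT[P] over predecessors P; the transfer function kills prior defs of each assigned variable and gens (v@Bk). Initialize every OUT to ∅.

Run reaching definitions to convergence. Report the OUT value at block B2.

Answer: {a@B1}

Working:
Converged values:
  B0:  IN={a@B1}  OUT={a@B1}
  B1:  IN={a@B1}  OUT={a@B1}
  B2:  IN={a@B1}  OUT={a@B1}
  B3:  IN={a@B1}  OUT={a@B3, f@B3}
  B4:  IN={a@B1, a@B3, f@B3}  OUT={a@B1, a@B3, b@B4, e@B4, f@B3}
  B5:  IN={a@B1, a@B3, b@B4, e@B4, f@B3}  OUT={a@B1, a@B3, b@B4, e@B4, f@B3}
  B6:  IN={a@B1, a@B3, b@B4, e@B4, f@B3}  OUT={a@B6, b@B6, c@B6, e@B4, f@B3}

Merge at B2: IN[B2] = OUT[B1] = {a@B1}
Applying B2's transfer function to that IN value gives OUT[B2] (row B2 above).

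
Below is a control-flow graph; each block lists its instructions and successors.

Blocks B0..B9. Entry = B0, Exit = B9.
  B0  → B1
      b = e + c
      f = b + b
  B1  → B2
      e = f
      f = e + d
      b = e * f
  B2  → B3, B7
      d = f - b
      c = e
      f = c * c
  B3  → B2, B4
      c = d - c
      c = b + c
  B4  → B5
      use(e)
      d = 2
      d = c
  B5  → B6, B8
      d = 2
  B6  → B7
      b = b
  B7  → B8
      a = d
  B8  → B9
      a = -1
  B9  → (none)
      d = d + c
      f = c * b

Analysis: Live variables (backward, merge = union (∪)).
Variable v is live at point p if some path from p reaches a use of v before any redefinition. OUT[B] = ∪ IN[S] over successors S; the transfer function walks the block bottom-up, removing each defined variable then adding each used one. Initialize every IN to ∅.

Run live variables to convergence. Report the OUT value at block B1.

Per-block solution:
  B0:  IN={c, d, e}  OUT={d, f}
  B1:  IN={d, f}  OUT={b, e, f}
  B2:  IN={b, e, f}  OUT={b, c, d, e, f}
  B3:  IN={b, c, d, e, f}  OUT={b, c, e, f}
  B4:  IN={b, c, e}  OUT={b, c}
  B5:  IN={b, c}  OUT={b, c, d}
  B6:  IN={b, c, d}  OUT={b, c, d}
  B7:  IN={b, c, d}  OUT={b, c, d}
  B8:  IN={b, c, d}  OUT={b, c, d}
  B9:  IN={b, c, d}  OUT={}

Merge at B1: OUT[B1] = IN[B2] = {b, e, f}

Answer: {b, e, f}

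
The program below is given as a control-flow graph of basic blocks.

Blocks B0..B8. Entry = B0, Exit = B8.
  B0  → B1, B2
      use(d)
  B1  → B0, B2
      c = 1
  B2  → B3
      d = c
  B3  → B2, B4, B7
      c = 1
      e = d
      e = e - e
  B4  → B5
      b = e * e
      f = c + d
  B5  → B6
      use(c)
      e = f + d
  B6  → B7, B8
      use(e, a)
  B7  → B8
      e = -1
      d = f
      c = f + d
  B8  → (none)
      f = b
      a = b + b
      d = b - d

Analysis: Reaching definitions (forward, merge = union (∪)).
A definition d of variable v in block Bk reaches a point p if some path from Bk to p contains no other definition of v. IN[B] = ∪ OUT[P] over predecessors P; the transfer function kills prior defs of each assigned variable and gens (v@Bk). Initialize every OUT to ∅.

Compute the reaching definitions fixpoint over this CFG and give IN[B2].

Per-block solution:
  B0: | IN={c@B1} | OUT={c@B1}
  B1: | IN={c@B1} | OUT={c@B1}
  B2: | IN={c@B1, c@B3, d@B2, e@B3} | OUT={c@B1, c@B3, d@B2, e@B3}
  B3: | IN={c@B1, c@B3, d@B2, e@B3} | OUT={c@B3, d@B2, e@B3}
  B4: | IN={c@B3, d@B2, e@B3} | OUT={b@B4, c@B3, d@B2, e@B3, f@B4}
  B5: | IN={b@B4, c@B3, d@B2, e@B3, f@B4} | OUT={b@B4, c@B3, d@B2, e@B5, f@B4}
  B6: | IN={b@B4, c@B3, d@B2, e@B5, f@B4} | OUT={b@B4, c@B3, d@B2, e@B5, f@B4}
  B7: | IN={b@B4, c@B3, d@B2, e@B3, e@B5, f@B4} | OUT={b@B4, c@B7, d@B7, e@B7, f@B4}
  B8: | IN={b@B4, c@B3, c@B7, d@B2, d@B7, e@B5, e@B7, f@B4} | OUT={a@B8, b@B4, c@B3, c@B7, d@B8, e@B5, e@B7, f@B8}

Merge at B2: IN[B2] = OUT[B0] ⊔ OUT[B1] ⊔ OUT[B3] = {c@B1, c@B3, d@B2, e@B3}

Answer: {c@B1, c@B3, d@B2, e@B3}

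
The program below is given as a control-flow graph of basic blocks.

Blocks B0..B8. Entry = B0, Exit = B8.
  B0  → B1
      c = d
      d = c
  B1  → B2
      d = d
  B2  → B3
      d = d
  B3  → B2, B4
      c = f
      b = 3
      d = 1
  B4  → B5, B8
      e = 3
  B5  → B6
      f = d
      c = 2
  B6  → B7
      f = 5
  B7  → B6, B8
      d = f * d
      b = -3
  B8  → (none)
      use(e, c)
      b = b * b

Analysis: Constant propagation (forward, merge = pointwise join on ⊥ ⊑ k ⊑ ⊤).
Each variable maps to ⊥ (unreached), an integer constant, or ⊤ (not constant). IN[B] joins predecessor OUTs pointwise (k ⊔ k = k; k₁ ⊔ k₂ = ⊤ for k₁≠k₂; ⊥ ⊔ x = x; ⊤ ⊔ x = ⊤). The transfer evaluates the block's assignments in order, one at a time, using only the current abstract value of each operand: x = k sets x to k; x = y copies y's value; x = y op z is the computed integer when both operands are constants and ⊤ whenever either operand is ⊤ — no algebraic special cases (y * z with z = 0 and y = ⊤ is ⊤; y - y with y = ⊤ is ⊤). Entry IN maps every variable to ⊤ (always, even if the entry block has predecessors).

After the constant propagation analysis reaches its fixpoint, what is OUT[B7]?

Answer: {a: ⊤, b: -3, c: 2, d: ⊤, e: 3, f: 5}

Working:
Fixpoint table:
  B0:  IN=(all ⊤)  OUT=(all ⊤)
  B1:  IN=(all ⊤)  OUT=(all ⊤)
  B2:  IN=(all ⊤)  OUT=(all ⊤)
  B3:  IN=(all ⊤)  OUT={b:3, d:1; rest ⊤}
  B4:  IN={b:3, d:1; rest ⊤}  OUT={b:3, d:1, e:3; rest ⊤}
  B5:  IN={b:3, d:1, e:3; rest ⊤}  OUT={b:3, c:2, d:1, e:3, f:1; rest ⊤}
  B6:  IN={c:2, e:3; rest ⊤}  OUT={c:2, e:3, f:5; rest ⊤}
  B7:  IN={c:2, e:3, f:5; rest ⊤}  OUT={b:-3, c:2, e:3, f:5; rest ⊤}
  B8:  IN={e:3; rest ⊤}  OUT={e:3; rest ⊤}

Merge at B7: IN[B7] = OUT[B6] = {a: ⊤, b: ⊤, c: 2, d: ⊤, e: 3, f: 5}
Applying B7's transfer function to that IN value gives OUT[B7] (row B7 above).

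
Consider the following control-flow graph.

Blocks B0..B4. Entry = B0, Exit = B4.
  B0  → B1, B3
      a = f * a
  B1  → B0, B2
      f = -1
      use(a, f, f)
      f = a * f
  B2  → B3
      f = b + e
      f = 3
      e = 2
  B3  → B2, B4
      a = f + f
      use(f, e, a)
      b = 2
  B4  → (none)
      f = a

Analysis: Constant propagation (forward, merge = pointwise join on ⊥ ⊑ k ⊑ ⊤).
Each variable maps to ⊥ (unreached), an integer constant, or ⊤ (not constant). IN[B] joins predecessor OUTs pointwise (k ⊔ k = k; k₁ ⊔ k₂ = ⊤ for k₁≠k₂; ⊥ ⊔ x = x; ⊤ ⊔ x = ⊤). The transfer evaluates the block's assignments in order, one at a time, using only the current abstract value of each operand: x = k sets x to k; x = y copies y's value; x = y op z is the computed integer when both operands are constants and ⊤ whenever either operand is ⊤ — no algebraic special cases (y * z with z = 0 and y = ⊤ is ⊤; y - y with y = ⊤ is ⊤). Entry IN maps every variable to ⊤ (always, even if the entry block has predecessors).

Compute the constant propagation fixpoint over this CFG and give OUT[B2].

Per-block solution:
  B0:   IN=(all ⊤)   OUT=(all ⊤)
  B1:   IN=(all ⊤)   OUT=(all ⊤)
  B2:   IN=(all ⊤)   OUT={e:2, f:3; rest ⊤}
  B3:   IN=(all ⊤)   OUT={b:2; rest ⊤}
  B4:   IN={b:2; rest ⊤}   OUT={b:2; rest ⊤}

Merge at B2: IN[B2] = OUT[B1] ⊔ OUT[B3] = {a: ⊤, b: ⊤, c: ⊤, d: ⊤, e: ⊤, f: ⊤}
Applying B2's transfer function to that IN value gives OUT[B2] (row B2 above).

Answer: {a: ⊤, b: ⊤, c: ⊤, d: ⊤, e: 2, f: 3}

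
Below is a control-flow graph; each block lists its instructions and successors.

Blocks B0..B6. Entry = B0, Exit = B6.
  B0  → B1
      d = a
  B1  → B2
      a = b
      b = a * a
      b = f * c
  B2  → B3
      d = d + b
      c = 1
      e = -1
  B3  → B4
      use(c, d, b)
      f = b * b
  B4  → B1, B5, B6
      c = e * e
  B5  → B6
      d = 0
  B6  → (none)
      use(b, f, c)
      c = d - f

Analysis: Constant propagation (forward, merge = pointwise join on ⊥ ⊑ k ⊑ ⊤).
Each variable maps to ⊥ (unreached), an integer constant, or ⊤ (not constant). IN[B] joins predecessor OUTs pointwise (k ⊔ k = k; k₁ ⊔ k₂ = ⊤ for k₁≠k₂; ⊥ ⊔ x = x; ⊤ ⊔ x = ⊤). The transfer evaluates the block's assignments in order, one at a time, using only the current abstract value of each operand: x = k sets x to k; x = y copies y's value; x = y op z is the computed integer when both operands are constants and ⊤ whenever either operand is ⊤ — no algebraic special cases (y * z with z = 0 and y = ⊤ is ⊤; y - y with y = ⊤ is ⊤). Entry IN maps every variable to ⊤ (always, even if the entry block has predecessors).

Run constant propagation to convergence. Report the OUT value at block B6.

Answer: {a: ⊤, b: ⊤, c: ⊤, d: ⊤, e: -1, f: ⊤}

Derivation:
Fixpoint table:
  B0: | IN=(all ⊤) | OUT=(all ⊤)
  B1: | IN=(all ⊤) | OUT=(all ⊤)
  B2: | IN=(all ⊤) | OUT={c:1, e:-1; rest ⊤}
  B3: | IN={c:1, e:-1; rest ⊤} | OUT={c:1, e:-1; rest ⊤}
  B4: | IN={c:1, e:-1; rest ⊤} | OUT={c:1, e:-1; rest ⊤}
  B5: | IN={c:1, e:-1; rest ⊤} | OUT={c:1, d:0, e:-1; rest ⊤}
  B6: | IN={c:1, e:-1; rest ⊤} | OUT={e:-1; rest ⊤}

Merge at B6: IN[B6] = OUT[B4] ⊔ OUT[B5] = {a: ⊤, b: ⊤, c: 1, d: ⊤, e: -1, f: ⊤}
Applying B6's transfer function to that IN value gives OUT[B6] (row B6 above).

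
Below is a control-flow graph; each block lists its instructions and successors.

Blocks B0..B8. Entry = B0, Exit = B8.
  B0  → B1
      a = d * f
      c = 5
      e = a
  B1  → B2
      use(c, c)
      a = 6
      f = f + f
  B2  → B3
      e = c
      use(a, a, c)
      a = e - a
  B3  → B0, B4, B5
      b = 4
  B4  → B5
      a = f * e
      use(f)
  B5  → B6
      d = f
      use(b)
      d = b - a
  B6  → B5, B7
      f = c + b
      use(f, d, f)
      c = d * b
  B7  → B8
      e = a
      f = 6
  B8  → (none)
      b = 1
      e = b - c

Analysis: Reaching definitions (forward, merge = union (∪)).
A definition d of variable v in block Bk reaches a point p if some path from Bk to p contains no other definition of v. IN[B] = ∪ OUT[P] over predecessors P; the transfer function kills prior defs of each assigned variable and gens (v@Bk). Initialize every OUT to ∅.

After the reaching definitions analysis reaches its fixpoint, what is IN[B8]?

Converged values:
  B0:   IN={a@B2, b@B3, c@B0, e@B2, f@B1}   OUT={a@B0, b@B3, c@B0, e@B0, f@B1}
  B1:   IN={a@B0, b@B3, c@B0, e@B0, f@B1}   OUT={a@B1, b@B3, c@B0, e@B0, f@B1}
  B2:   IN={a@B1, b@B3, c@B0, e@B0, f@B1}   OUT={a@B2, b@B3, c@B0, e@B2, f@B1}
  B3:   IN={a@B2, b@B3, c@B0, e@B2, f@B1}   OUT={a@B2, b@B3, c@B0, e@B2, f@B1}
  B4:   IN={a@B2, b@B3, c@B0, e@B2, f@B1}   OUT={a@B4, b@B3, c@B0, e@B2, f@B1}
  B5:   IN={a@B2, a@B4, b@B3, c@B0, c@B6, d@B5, e@B2, f@B1, f@B6}   OUT={a@B2, a@B4, b@B3, c@B0, c@B6, d@B5, e@B2, f@B1, f@B6}
  B6:   IN={a@B2, a@B4, b@B3, c@B0, c@B6, d@B5, e@B2, f@B1, f@B6}   OUT={a@B2, a@B4, b@B3, c@B6, d@B5, e@B2, f@B6}
  B7:   IN={a@B2, a@B4, b@B3, c@B6, d@B5, e@B2, f@B6}   OUT={a@B2, a@B4, b@B3, c@B6, d@B5, e@B7, f@B7}
  B8:   IN={a@B2, a@B4, b@B3, c@B6, d@B5, e@B7, f@B7}   OUT={a@B2, a@B4, b@B8, c@B6, d@B5, e@B8, f@B7}

Merge at B8: IN[B8] = OUT[B7] = {a@B2, a@B4, b@B3, c@B6, d@B5, e@B7, f@B7}

Answer: {a@B2, a@B4, b@B3, c@B6, d@B5, e@B7, f@B7}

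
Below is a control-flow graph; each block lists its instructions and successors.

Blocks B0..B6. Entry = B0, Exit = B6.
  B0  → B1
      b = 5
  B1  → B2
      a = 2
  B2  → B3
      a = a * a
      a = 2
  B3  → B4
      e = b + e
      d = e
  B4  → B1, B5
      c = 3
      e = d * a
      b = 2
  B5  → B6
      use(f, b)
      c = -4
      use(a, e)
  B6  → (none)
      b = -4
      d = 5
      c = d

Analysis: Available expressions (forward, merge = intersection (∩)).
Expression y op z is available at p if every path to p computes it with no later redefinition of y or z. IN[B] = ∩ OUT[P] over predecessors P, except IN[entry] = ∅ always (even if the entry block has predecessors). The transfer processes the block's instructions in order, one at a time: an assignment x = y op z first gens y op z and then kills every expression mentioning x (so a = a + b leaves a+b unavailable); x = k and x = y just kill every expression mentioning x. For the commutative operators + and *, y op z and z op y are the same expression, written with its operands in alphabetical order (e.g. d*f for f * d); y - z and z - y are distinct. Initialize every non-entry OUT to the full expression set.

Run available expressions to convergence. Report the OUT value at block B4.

Converged values:
  B0:   IN={}   OUT={}
  B1:   IN={}   OUT={}
  B2:   IN={}   OUT={}
  B3:   IN={}   OUT={}
  B4:   IN={}   OUT={a*d}
  B5:   IN={a*d}   OUT={a*d}
  B6:   IN={a*d}   OUT={}

Merge at B4: IN[B4] = OUT[B3] = {}
Applying B4's transfer function to that IN value gives OUT[B4] (row B4 above).

Answer: {a*d}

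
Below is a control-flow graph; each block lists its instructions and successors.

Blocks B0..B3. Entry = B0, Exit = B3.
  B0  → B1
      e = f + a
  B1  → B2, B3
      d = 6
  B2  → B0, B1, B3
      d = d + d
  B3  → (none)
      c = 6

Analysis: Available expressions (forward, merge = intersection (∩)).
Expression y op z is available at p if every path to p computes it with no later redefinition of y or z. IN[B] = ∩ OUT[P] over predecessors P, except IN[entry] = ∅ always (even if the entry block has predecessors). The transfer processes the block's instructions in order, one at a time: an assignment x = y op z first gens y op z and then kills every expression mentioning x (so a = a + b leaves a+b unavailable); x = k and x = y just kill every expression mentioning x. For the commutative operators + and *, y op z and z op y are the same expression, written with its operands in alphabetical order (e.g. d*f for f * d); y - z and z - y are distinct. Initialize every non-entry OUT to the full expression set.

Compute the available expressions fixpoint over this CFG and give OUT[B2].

Answer: {a+f}

Working:
Per-block solution:
  B0:  IN={}  OUT={a+f}
  B1:  IN={a+f}  OUT={a+f}
  B2:  IN={a+f}  OUT={a+f}
  B3:  IN={a+f}  OUT={a+f}

Merge at B2: IN[B2] = OUT[B1] = {a+f}
Applying B2's transfer function to that IN value gives OUT[B2] (row B2 above).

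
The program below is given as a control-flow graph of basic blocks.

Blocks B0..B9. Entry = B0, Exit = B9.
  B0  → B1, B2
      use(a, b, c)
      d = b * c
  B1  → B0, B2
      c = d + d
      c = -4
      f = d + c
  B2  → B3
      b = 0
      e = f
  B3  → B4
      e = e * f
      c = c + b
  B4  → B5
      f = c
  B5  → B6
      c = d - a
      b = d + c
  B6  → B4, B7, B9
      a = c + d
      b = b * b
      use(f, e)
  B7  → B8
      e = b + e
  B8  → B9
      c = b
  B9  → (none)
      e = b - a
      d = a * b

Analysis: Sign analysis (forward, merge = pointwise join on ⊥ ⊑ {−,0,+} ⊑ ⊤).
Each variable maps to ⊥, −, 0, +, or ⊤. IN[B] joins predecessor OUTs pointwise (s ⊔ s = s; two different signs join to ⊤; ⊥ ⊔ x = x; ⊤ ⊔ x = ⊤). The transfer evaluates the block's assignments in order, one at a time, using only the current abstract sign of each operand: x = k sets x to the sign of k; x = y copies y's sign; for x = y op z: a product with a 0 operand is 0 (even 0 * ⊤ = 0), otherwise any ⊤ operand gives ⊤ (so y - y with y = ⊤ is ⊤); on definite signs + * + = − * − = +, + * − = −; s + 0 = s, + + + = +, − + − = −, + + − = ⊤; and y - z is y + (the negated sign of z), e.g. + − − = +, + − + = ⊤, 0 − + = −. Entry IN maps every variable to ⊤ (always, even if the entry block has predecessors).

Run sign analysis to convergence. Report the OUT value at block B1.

Answer: {a: ⊤, b: ⊤, c: -, d: ⊤, e: ⊤, f: ⊤}

Derivation:
Per-block solution:
  B0: | IN=(all ⊤) | OUT=(all ⊤)
  B1: | IN=(all ⊤) | OUT={c:-; rest ⊤}
  B2: | IN=(all ⊤) | OUT={b:0; rest ⊤}
  B3: | IN={b:0; rest ⊤} | OUT={b:0; rest ⊤}
  B4: | IN=(all ⊤) | OUT=(all ⊤)
  B5: | IN=(all ⊤) | OUT=(all ⊤)
  B6: | IN=(all ⊤) | OUT=(all ⊤)
  B7: | IN=(all ⊤) | OUT=(all ⊤)
  B8: | IN=(all ⊤) | OUT=(all ⊤)
  B9: | IN=(all ⊤) | OUT=(all ⊤)

Merge at B1: IN[B1] = OUT[B0] = {a: ⊤, b: ⊤, c: ⊤, d: ⊤, e: ⊤, f: ⊤}
Applying B1's transfer function to that IN value gives OUT[B1] (row B1 above).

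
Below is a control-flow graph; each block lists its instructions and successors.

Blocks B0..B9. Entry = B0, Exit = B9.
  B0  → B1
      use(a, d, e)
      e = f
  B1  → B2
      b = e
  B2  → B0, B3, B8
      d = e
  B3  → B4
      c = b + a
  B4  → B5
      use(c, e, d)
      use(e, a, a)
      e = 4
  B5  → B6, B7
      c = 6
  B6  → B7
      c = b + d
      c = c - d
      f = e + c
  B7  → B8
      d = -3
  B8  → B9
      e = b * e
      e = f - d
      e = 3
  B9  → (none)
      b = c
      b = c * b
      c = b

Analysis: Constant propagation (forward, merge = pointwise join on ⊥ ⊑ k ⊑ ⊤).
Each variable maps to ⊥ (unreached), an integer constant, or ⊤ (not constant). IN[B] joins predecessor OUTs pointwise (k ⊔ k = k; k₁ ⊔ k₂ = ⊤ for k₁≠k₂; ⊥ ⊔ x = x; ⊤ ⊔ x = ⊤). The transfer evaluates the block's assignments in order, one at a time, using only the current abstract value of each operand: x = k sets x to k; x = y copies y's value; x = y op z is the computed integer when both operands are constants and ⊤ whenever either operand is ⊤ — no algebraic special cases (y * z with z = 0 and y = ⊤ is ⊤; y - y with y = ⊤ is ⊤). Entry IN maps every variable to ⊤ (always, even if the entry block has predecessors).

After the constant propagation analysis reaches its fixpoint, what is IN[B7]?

Converged values:
  B0:  IN=(all ⊤)  OUT=(all ⊤)
  B1:  IN=(all ⊤)  OUT=(all ⊤)
  B2:  IN=(all ⊤)  OUT=(all ⊤)
  B3:  IN=(all ⊤)  OUT=(all ⊤)
  B4:  IN=(all ⊤)  OUT={e:4; rest ⊤}
  B5:  IN={e:4; rest ⊤}  OUT={c:6, e:4; rest ⊤}
  B6:  IN={c:6, e:4; rest ⊤}  OUT={e:4; rest ⊤}
  B7:  IN={e:4; rest ⊤}  OUT={d:-3, e:4; rest ⊤}
  B8:  IN=(all ⊤)  OUT={e:3; rest ⊤}
  B9:  IN={e:3; rest ⊤}  OUT={e:3; rest ⊤}

Merge at B7: IN[B7] = OUT[B5] ⊔ OUT[B6] = {a: ⊤, b: ⊤, c: ⊤, d: ⊤, e: 4, f: ⊤}

Answer: {a: ⊤, b: ⊤, c: ⊤, d: ⊤, e: 4, f: ⊤}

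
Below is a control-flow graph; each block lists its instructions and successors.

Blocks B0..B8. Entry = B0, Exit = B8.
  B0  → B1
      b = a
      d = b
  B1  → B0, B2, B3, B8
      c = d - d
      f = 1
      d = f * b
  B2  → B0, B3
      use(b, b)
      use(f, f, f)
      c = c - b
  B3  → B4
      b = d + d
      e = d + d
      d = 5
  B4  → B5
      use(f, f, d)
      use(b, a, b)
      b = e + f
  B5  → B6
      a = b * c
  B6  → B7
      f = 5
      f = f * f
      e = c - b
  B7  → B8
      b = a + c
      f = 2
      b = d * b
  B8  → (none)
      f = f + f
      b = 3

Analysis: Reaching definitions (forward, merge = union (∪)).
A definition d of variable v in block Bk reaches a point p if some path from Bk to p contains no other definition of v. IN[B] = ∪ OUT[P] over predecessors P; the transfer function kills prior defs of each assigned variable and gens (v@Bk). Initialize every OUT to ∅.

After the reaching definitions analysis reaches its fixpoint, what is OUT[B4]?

Answer: {b@B4, c@B1, c@B2, d@B3, e@B3, f@B1}

Working:
Converged values:
  B0:  IN={b@B0, c@B1, c@B2, d@B1, f@B1}  OUT={b@B0, c@B1, c@B2, d@B0, f@B1}
  B1:  IN={b@B0, c@B1, c@B2, d@B0, f@B1}  OUT={b@B0, c@B1, d@B1, f@B1}
  B2:  IN={b@B0, c@B1, d@B1, f@B1}  OUT={b@B0, c@B2, d@B1, f@B1}
  B3:  IN={b@B0, c@B1, c@B2, d@B1, f@B1}  OUT={b@B3, c@B1, c@B2, d@B3, e@B3, f@B1}
  B4:  IN={b@B3, c@B1, c@B2, d@B3, e@B3, f@B1}  OUT={b@B4, c@B1, c@B2, d@B3, e@B3, f@B1}
  B5:  IN={b@B4, c@B1, c@B2, d@B3, e@B3, f@B1}  OUT={a@B5, b@B4, c@B1, c@B2, d@B3, e@B3, f@B1}
  B6:  IN={a@B5, b@B4, c@B1, c@B2, d@B3, e@B3, f@B1}  OUT={a@B5, b@B4, c@B1, c@B2, d@B3, e@B6, f@B6}
  B7:  IN={a@B5, b@B4, c@B1, c@B2, d@B3, e@B6, f@B6}  OUT={a@B5, b@B7, c@B1, c@B2, d@B3, e@B6, f@B7}
  B8:  IN={a@B5, b@B0, b@B7, c@B1, c@B2, d@B1, d@B3, e@B6, f@B1, f@B7}  OUT={a@B5, b@B8, c@B1, c@B2, d@B1, d@B3, e@B6, f@B8}

Merge at B4: IN[B4] = OUT[B3] = {b@B3, c@B1, c@B2, d@B3, e@B3, f@B1}
Applying B4's transfer function to that IN value gives OUT[B4] (row B4 above).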